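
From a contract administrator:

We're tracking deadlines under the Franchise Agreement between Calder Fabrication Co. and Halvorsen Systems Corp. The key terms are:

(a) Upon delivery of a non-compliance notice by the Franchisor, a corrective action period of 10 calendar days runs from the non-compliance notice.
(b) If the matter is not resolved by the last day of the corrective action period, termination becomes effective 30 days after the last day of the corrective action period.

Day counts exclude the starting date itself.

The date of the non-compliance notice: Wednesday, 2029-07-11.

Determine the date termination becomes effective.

2029-08-20

Adding 10 calendar days to 2029-07-11 gives 2029-07-21, which is the last day of the corrective action period.
The date termination becomes effective: 30 calendar days after 2029-07-21 is 2029-08-20.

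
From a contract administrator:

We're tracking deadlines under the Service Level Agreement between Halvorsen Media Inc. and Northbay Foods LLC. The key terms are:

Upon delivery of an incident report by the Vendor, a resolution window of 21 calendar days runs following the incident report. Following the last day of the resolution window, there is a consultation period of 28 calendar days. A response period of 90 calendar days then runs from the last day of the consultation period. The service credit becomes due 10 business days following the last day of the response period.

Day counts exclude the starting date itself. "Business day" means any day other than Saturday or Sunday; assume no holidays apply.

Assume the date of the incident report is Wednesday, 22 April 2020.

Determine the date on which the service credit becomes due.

22 September 2020

The last day of the resolution window: 22 April 2020 + 21 days = 13 May 2020.
Adding 28 calendar days to 13 May 2020 gives 10 June 2020, which is the last day of the consultation period.
Adding 90 calendar days to 10 June 2020 gives 8 September 2020, which is the last day of the response period.
The date on which the service credit becomes due: 10 business days after Tuesday, 8 September 2020, skipping weekends — Sep 9, Sep 10, Sep 11, Sep 14, Sep 15, Sep 16, Sep 17, Sep 18, Sep 21, Sep 22 — lands on Tuesday, 22 September 2020.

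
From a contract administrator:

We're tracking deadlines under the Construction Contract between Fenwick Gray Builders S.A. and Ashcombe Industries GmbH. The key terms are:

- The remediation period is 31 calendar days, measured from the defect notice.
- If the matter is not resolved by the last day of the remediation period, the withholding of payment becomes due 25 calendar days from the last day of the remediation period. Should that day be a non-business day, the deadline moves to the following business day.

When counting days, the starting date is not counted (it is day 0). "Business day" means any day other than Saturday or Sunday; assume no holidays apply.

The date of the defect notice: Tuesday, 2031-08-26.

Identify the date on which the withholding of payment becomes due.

2031-10-21

Adding 31 calendar days to 2031-08-26 gives 2031-09-26, which is the last day of the remediation period.
The date on which the withholding of payment becomes due: 2031-09-26 + 25 days = 2031-10-21. 2031-10-21 is a Tuesday, so no roll-forward applies.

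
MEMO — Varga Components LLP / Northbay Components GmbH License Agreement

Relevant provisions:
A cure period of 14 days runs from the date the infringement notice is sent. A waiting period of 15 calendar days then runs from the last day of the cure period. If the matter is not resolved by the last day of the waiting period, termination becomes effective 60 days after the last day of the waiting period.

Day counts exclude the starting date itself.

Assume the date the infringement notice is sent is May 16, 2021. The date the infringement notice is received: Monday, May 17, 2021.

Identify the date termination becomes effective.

August 13, 2021

The last day of the cure period: May 16, 2021 + 14 days = May 30, 2021.
The last day of the waiting period: May 30, 2021 + 15 days = June 14, 2021.
The date termination becomes effective: 60 calendar days after June 14, 2021 is August 13, 2021.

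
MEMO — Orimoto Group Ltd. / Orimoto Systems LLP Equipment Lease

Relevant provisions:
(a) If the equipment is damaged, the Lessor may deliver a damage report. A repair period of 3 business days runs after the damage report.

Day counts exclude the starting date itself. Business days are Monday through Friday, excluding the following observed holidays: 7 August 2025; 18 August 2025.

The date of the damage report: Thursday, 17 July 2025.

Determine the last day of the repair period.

The last day of the repair period: counting 3 business days from Thursday, 17 July 2025 (Jul 18, Jul 21, Jul 22, skipping weekends) reaches Tuesday, 22 July 2025.

22 July 2025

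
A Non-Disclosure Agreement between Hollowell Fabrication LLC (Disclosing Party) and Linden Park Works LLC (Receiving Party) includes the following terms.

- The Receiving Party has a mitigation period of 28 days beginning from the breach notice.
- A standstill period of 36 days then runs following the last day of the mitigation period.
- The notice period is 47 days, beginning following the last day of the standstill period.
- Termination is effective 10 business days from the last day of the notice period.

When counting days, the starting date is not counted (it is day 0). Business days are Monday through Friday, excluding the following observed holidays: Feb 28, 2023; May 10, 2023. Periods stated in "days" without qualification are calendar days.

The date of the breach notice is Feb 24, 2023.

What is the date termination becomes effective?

Jun 29, 2023

Adding 28 calendar days to Feb 24, 2023 gives Mar 24, 2023, which is the last day of the mitigation period.
Adding 36 calendar days to Mar 24, 2023 gives Apr 29, 2023, which is the last day of the standstill period.
The last day of the notice period: Apr 29, 2023 + 47 days = Jun 15, 2023.
From Thursday, Jun 15, 2023, 10 business days (Jun 16, Jun 19, Jun 20, Jun 21, Jun 22, Jun 23, Jun 26, Jun 27, Jun 28, Jun 29, skipping weekends) brings us to Thursday, Jun 29, 2023, which is the date termination becomes effective.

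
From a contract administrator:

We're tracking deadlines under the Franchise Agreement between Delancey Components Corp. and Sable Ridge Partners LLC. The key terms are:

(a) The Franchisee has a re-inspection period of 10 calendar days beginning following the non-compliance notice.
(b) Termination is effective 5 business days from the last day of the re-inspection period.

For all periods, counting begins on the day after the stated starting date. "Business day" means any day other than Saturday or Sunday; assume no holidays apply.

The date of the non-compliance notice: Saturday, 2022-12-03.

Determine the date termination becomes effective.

The last day of the re-inspection period: 2022-12-03 + 10 days = 2022-12-13.
The date termination becomes effective: counting 5 business days from Tuesday, 2022-12-13 (Dec 14, Dec 15, Dec 16, Dec 19, Dec 20, skipping weekends) reaches Tuesday, 2022-12-20.

2022-12-20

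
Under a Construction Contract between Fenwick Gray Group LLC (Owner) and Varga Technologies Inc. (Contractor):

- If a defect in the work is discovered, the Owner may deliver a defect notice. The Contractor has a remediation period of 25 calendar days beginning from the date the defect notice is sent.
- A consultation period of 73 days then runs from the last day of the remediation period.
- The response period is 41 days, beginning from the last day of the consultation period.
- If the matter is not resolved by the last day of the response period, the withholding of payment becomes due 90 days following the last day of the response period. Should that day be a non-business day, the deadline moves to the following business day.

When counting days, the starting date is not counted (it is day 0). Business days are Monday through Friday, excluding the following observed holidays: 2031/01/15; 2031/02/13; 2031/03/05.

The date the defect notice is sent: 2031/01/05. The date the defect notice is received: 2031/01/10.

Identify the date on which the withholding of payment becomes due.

The last day of the remediation period: 25 calendar days after 2031/01/05 is 2031/01/30.
The last day of the consultation period: 73 calendar days after 2031/01/30 is 2031/04/13.
The last day of the response period: 41 calendar days after 2031/04/13 is 2031/05/24.
The date on which the withholding of payment becomes due: 90 calendar days after 2031/05/24 is 2031/08/22. 2031/08/22 is a Friday and is not a listed holiday, so no roll-forward applies.

2031/08/22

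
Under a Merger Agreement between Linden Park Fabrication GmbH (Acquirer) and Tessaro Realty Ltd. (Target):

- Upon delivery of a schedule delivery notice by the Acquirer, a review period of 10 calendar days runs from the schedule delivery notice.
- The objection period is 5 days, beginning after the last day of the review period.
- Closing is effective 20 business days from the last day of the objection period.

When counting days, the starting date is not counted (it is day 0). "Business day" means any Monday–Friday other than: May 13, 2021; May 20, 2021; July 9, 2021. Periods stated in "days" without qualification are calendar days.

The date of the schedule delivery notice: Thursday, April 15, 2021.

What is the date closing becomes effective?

Adding 10 calendar days to April 15, 2021 gives April 25, 2021, which is the last day of the review period.
The last day of the objection period: 5 calendar days after April 25, 2021 is April 30, 2021.
The date closing becomes effective: 20 business days after Friday, April 30, 2021, skipping weekends and the listed holidays on May 13, May 20 — May 3, May 4, May 5, May 6, …, May 28, May 31, Jun 1 — lands on Tuesday, June 1, 2021.

June 1, 2021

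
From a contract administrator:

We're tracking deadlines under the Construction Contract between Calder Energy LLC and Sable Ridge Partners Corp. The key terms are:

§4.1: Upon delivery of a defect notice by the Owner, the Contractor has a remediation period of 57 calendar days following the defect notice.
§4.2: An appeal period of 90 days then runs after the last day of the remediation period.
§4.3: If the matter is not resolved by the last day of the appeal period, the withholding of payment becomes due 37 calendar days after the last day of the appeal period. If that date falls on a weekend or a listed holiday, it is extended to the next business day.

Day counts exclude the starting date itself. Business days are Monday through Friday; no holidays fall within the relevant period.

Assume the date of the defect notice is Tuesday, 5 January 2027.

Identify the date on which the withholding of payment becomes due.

8 July 2027

The last day of the remediation period: 57 calendar days after 5 January 2027 is 3 March 2027.
The last day of the appeal period: 3 March 2027 + 90 days = 1 June 2027.
The date on which the withholding of payment becomes due: 37 calendar days after 1 June 2027 is 8 July 2027. 8 July 2027 is a Thursday, so no roll-forward applies.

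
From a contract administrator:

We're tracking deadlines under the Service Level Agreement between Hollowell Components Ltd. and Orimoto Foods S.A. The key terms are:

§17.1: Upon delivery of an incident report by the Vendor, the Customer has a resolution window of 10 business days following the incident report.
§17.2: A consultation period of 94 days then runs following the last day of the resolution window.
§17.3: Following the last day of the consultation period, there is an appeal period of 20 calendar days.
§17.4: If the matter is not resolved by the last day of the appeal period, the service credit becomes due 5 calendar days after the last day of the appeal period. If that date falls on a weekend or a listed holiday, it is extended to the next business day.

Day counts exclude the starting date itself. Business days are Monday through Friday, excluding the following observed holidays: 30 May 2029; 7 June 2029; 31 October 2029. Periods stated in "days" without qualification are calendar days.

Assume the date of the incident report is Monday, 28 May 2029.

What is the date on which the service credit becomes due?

The last day of the resolution window: 10 business days after Monday, 28 May 2029, skipping weekends and the listed holidays on May 30, Jun 7 — May 29, May 31, Jun 1, Jun 4, Jun 5, Jun 6, Jun 8, Jun 11, Jun 12, Jun 13 — lands on Wednesday, 13 June 2029.
The last day of the consultation period: 13 June 2029 + 94 days = 15 September 2029.
Adding 20 calendar days to 15 September 2029 gives 5 October 2029, which is the last day of the appeal period.
The date on which the service credit becomes due: 5 calendar days after 5 October 2029 is 10 October 2029. 10 October 2029 is a Wednesday and is not a listed holiday, so no roll-forward applies.

10 October 2029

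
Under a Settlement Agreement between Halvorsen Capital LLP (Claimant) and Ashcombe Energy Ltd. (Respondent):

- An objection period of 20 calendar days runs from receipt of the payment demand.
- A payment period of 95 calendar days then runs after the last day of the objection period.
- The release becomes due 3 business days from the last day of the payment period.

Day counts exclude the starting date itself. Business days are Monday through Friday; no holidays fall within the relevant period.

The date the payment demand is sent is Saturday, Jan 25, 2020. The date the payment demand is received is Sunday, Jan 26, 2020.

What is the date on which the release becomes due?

May 25, 2020

The last day of the objection period: Jan 26, 2020 + 20 days = Feb 15, 2020.
Adding 95 calendar days to Feb 15, 2020 gives May 20, 2020, which is the last day of the payment period.
The date on which the release becomes due: 3 business days after Wednesday, May 20, 2020, skipping weekends — May 21, May 22, May 25 — lands on Monday, May 25, 2020.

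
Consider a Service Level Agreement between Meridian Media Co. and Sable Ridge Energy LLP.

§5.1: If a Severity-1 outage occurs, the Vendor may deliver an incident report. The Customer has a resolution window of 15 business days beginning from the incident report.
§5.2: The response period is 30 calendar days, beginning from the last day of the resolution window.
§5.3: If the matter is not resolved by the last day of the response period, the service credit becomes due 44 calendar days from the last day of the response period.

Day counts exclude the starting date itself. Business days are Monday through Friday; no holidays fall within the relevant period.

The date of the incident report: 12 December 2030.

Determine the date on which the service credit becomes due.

The last day of the resolution window: counting 15 business days from Thursday, 12 December 2030 (Dec 13, Dec 16, Dec 17, Dec 18, …, Dec 31, Jan 1, Jan 2, skipping weekends) reaches Thursday, 2 January 2031.
The last day of the response period: 2 January 2031 + 30 days = 1 February 2031.
Adding 44 calendar days to 1 February 2031 gives 17 March 2031, which is the date on which the service credit becomes due.

17 March 2031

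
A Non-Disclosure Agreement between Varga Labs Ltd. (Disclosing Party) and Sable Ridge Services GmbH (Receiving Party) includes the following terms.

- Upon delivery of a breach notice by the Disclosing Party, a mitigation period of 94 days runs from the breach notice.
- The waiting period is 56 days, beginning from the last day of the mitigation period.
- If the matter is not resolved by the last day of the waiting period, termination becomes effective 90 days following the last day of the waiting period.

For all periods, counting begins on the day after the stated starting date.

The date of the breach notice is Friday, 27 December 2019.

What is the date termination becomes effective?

23 August 2020

Adding 94 calendar days to 27 December 2019 gives 30 March 2020, which is the last day of the mitigation period.
Adding 56 calendar days to 30 March 2020 gives 25 May 2020, which is the last day of the waiting period.
Adding 90 calendar days to 25 May 2020 gives 23 August 2020, which is the date termination becomes effective.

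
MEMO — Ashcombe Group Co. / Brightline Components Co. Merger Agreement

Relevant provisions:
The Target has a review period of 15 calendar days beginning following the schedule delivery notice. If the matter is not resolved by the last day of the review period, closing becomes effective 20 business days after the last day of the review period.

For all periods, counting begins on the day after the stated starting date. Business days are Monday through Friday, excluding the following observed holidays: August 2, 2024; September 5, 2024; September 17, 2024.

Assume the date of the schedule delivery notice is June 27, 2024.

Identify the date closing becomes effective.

August 12, 2024

The last day of the review period: 15 calendar days after June 27, 2024 is July 12, 2024.
The date closing becomes effective: 20 business days after Friday, July 12, 2024, skipping weekends and the listed holiday on Aug 2 — Jul 15, Jul 16, Jul 17, Jul 18, …, Aug 8, Aug 9, Aug 12 — lands on Monday, August 12, 2024.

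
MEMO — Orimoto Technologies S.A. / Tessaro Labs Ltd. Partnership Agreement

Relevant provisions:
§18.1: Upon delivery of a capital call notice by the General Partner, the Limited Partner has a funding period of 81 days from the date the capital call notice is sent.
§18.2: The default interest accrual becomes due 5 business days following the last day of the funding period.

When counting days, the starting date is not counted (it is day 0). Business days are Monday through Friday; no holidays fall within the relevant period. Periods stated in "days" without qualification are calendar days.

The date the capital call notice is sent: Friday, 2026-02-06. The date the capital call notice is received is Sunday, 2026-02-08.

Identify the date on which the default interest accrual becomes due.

The last day of the funding period: 2026-02-06 + 81 days = 2026-04-28.
From Tuesday, 2026-04-28, 5 business days (Apr 29, Apr 30, May 1, May 4, May 5, skipping weekends) brings us to Tuesday, 2026-05-05, which is the date on which the default interest accrual becomes due.

2026-05-05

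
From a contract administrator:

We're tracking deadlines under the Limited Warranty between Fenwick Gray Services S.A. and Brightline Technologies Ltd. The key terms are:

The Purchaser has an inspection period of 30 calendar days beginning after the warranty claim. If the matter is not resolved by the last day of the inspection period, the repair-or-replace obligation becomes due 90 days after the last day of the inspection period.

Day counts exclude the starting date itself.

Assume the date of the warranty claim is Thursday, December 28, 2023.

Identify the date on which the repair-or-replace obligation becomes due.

The last day of the inspection period: 30 calendar days after December 28, 2023 is January 27, 2024.
The date on which the repair-or-replace obligation becomes due: January 27, 2024 + 90 days = April 26, 2024.

April 26, 2024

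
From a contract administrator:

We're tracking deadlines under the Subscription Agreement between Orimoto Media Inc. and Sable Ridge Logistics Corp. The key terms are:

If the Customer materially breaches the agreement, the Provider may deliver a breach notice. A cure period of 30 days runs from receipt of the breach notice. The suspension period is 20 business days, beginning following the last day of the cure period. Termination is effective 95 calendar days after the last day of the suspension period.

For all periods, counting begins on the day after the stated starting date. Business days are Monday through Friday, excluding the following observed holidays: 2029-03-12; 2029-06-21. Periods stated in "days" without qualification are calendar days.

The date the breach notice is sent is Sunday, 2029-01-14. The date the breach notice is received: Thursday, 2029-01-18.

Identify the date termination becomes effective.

Adding 30 calendar days to 2029-01-18 gives 2029-02-17, which is the last day of the cure period.
The last day of the suspension period: 20 business days after Saturday, 2029-02-17, skipping weekends and the listed holiday on Mar 12 — Feb 19, Feb 20, Feb 21, Feb 22, …, Mar 15, Mar 16, Mar 19 — lands on Monday, 2029-03-19.
The date termination becomes effective: 2029-03-19 + 95 days = 2029-06-22.

2029-06-22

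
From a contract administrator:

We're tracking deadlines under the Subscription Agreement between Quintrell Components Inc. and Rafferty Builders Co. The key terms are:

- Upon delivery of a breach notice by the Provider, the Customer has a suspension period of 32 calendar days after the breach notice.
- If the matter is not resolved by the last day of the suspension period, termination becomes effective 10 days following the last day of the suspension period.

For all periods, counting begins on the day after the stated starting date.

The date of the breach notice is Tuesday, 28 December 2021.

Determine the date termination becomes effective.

8 February 2022

The last day of the suspension period: 28 December 2021 + 32 days = 29 January 2022.
Adding 10 calendar days to 29 January 2022 gives 8 February 2022, which is the date termination becomes effective.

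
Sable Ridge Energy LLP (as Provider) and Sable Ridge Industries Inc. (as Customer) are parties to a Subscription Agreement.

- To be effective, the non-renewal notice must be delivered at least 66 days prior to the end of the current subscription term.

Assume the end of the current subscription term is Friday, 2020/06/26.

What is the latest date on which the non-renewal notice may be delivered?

2020/06/26 minus 66 days is 2020/04/21.

2020/04/21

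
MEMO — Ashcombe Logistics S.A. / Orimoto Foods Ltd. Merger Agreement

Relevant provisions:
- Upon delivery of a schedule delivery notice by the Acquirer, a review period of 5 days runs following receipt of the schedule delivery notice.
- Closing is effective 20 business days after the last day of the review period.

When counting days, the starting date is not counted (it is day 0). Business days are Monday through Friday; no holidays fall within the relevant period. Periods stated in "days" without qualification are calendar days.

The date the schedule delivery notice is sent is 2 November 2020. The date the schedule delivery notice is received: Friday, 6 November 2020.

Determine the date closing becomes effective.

Adding 5 calendar days to 6 November 2020 gives 11 November 2020, which is the last day of the review period.
The date closing becomes effective: 20 business days after Wednesday, 11 November 2020, skipping weekends — Nov 12, Nov 13, Nov 16, Nov 17, …, Dec 7, Dec 8, Dec 9 — lands on Wednesday, 9 December 2020.

9 December 2020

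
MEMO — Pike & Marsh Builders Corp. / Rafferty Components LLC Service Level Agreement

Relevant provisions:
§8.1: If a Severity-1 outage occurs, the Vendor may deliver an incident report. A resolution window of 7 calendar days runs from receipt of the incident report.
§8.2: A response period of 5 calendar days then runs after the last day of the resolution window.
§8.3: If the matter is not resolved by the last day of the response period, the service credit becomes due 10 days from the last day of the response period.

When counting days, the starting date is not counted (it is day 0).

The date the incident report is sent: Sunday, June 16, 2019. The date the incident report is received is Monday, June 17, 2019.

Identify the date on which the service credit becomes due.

The last day of the resolution window: June 17, 2019 + 7 days = June 24, 2019.
Adding 5 calendar days to June 24, 2019 gives June 29, 2019, which is the last day of the response period.
Adding 10 calendar days to June 29, 2019 gives July 9, 2019, which is the date on which the service credit becomes due.

July 9, 2019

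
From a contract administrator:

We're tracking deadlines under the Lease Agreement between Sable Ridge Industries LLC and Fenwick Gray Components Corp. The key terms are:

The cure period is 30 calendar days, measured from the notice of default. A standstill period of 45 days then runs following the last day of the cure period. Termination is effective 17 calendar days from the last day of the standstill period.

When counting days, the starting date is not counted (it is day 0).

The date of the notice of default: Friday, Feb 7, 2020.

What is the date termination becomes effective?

Adding 30 calendar days to Feb 7, 2020 gives Mar 8, 2020, which is the last day of the cure period.
The last day of the standstill period: Mar 8, 2020 + 45 days = Apr 22, 2020.
Adding 17 calendar days to Apr 22, 2020 gives May 9, 2020, which is the date termination becomes effective.

May 9, 2020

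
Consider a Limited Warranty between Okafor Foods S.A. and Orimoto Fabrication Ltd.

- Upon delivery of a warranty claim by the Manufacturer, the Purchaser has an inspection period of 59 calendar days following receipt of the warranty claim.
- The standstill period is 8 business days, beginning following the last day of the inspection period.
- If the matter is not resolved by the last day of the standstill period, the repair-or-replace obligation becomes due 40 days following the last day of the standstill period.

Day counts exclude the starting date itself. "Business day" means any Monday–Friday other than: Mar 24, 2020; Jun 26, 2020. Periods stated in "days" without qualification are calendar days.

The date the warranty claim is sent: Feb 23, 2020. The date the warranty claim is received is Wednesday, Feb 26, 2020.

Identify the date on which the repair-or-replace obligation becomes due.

The last day of the inspection period: 59 calendar days after Feb 26, 2020 is Apr 25, 2020.
The last day of the standstill period: 8 business days after Saturday, Apr 25, 2020, skipping weekends — Apr 27, Apr 28, Apr 29, Apr 30, May 1, May 4, May 5, May 6 — lands on Wednesday, May 6, 2020.
The date on which the repair-or-replace obligation becomes due: May 6, 2020 + 40 days = Jun 15, 2020.

Jun 15, 2020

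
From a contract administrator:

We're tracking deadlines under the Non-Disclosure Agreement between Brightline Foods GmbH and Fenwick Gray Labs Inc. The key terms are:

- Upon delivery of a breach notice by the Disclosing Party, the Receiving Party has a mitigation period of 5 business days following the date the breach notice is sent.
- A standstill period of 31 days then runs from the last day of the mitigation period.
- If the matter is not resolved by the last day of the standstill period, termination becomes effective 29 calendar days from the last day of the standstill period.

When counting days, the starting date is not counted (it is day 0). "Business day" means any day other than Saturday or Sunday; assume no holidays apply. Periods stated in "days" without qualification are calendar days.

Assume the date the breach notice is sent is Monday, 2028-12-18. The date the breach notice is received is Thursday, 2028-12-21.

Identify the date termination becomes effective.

From Monday, 2028-12-18, 5 business days (Dec 19, Dec 20, Dec 21, Dec 22, Dec 25, skipping weekends) brings us to Monday, 2028-12-25, which is the last day of the mitigation period.
The last day of the standstill period: 2028-12-25 + 31 days = 2029-01-25.
Adding 29 calendar days to 2029-01-25 gives 2029-02-23, which is the date termination becomes effective.

2029-02-23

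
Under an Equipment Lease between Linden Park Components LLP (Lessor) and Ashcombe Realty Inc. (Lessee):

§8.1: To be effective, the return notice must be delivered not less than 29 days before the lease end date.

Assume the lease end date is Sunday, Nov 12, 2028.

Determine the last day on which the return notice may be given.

Nov 12, 2028 minus 29 days is Oct 14, 2028.

Oct 14, 2028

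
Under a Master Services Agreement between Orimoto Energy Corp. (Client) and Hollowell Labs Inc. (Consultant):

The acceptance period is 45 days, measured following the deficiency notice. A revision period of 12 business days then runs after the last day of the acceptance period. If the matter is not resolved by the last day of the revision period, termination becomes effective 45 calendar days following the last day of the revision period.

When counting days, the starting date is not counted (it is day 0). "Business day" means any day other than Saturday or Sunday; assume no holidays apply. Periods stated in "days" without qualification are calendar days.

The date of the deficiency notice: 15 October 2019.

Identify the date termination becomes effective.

The last day of the acceptance period: 45 calendar days after 15 October 2019 is 29 November 2019.
The last day of the revision period: counting 12 business days from Friday, 29 November 2019 (Dec 2, Dec 3, Dec 4, Dec 5, …, Dec 13, Dec 16, Dec 17, skipping weekends) reaches Tuesday, 17 December 2019.
The date termination becomes effective: 45 calendar days after 17 December 2019 is 31 January 2020.

31 January 2020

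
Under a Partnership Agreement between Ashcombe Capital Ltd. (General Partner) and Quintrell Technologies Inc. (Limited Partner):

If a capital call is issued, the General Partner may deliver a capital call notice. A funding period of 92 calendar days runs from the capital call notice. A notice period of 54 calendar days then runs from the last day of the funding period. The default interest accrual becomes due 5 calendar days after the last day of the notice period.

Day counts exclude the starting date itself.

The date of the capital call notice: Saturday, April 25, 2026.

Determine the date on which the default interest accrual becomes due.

September 23, 2026

The last day of the funding period: April 25, 2026 + 92 days = July 26, 2026.
The last day of the notice period: 54 calendar days after July 26, 2026 is September 18, 2026.
The date on which the default interest accrual becomes due: September 18, 2026 + 5 days = September 23, 2026.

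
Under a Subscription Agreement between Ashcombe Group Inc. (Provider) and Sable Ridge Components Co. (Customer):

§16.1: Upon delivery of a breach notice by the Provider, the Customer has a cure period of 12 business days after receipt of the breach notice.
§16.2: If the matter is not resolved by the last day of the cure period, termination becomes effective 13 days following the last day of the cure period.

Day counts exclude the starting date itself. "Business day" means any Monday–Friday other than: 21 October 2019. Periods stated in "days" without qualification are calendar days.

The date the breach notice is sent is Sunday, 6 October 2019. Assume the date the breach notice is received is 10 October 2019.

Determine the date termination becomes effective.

11 November 2019

From Thursday, 10 October 2019, 12 business days (Oct 11, Oct 14, Oct 15, Oct 16, …, Oct 25, Oct 28, Oct 29, skipping weekends and the listed holiday on Oct 21) brings us to Tuesday, 29 October 2019, which is the last day of the cure period.
Adding 13 calendar days to 29 October 2019 gives 11 November 2019, which is the date termination becomes effective.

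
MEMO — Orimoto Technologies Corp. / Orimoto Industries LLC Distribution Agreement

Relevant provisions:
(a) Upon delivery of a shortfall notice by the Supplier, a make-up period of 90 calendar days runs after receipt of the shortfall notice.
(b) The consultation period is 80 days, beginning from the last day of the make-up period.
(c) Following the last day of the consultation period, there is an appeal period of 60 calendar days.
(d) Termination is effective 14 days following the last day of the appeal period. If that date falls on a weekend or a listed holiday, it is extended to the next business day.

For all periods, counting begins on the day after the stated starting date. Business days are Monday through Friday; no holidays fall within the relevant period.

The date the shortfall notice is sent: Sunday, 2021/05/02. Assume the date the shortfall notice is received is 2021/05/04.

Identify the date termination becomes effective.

The last day of the make-up period: 90 calendar days after 2021/05/04 is 2021/08/02.
The last day of the consultation period: 2021/08/02 + 80 days = 2021/10/21.
The last day of the appeal period: 60 calendar days after 2021/10/21 is 2021/12/20.
Adding 14 calendar days to 2021/12/20 gives 2022/01/03, which is the date termination becomes effective. 2022/01/03 is a Monday, so no roll-forward applies.

2022/01/03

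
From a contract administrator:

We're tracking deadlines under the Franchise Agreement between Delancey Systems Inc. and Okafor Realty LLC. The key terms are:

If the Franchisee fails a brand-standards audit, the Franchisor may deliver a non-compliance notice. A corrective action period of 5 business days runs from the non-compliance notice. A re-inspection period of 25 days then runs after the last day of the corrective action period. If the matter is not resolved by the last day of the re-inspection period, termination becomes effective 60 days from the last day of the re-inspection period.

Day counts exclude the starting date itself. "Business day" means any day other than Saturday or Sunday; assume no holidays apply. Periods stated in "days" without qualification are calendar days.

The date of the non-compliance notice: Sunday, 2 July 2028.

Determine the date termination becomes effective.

The last day of the corrective action period: counting 5 business days from Sunday, 2 July 2028 (Jul 3, Jul 4, Jul 5, Jul 6, Jul 7, skipping weekends) reaches Friday, 7 July 2028.
The last day of the re-inspection period: 25 calendar days after 7 July 2028 is 1 August 2028.
Adding 60 calendar days to 1 August 2028 gives 30 September 2028, which is the date termination becomes effective.

30 September 2028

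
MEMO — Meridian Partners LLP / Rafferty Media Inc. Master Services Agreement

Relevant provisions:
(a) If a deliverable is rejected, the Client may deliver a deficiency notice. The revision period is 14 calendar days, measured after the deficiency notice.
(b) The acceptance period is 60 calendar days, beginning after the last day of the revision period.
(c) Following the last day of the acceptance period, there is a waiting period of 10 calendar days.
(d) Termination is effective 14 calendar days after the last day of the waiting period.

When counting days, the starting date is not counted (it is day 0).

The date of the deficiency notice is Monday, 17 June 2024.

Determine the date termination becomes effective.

The last day of the revision period: 17 June 2024 + 14 days = 1 July 2024.
The last day of the acceptance period: 1 July 2024 + 60 days = 30 August 2024.
The last day of the waiting period: 30 August 2024 + 10 days = 9 September 2024.
Adding 14 calendar days to 9 September 2024 gives 23 September 2024, which is the date termination becomes effective.

23 September 2024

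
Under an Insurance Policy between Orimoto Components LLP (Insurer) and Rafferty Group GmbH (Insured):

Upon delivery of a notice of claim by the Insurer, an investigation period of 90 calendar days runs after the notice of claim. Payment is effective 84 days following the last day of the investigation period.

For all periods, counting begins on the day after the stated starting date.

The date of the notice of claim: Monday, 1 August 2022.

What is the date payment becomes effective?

22 January 2023

The last day of the investigation period: 1 August 2022 + 90 days = 30 October 2022.
Adding 84 calendar days to 30 October 2022 gives 22 January 2023, which is the date payment becomes effective.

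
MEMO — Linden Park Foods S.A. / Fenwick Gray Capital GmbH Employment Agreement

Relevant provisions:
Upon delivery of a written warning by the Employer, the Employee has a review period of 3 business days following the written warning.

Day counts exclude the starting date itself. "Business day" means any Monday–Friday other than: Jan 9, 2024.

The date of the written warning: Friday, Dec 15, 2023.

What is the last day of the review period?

Dec 20, 2023

The last day of the review period: counting 3 business days from Friday, Dec 15, 2023 (Dec 18, Dec 19, Dec 20, skipping weekends) reaches Wednesday, Dec 20, 2023.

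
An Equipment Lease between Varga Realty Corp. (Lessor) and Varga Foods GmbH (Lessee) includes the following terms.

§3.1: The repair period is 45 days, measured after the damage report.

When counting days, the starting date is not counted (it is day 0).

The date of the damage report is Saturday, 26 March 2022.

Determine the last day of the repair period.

10 May 2022

Adding 45 calendar days to 26 March 2022 gives 10 May 2022, which is the last day of the repair period.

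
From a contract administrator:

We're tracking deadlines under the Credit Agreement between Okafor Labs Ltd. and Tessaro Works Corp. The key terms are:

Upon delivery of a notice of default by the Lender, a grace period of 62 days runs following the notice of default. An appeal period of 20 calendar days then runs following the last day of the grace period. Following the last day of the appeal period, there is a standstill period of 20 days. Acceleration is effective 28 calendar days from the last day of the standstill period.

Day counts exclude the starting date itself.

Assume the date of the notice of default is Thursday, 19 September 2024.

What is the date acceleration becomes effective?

The last day of the grace period: 62 calendar days after 19 September 2024 is 20 November 2024.
Adding 20 calendar days to 20 November 2024 gives 10 December 2024, which is the last day of the appeal period.
Adding 20 calendar days to 10 December 2024 gives 30 December 2024, which is the last day of the standstill period.
Adding 28 calendar days to 30 December 2024 gives 27 January 2025, which is the date acceleration becomes effective.

27 January 2025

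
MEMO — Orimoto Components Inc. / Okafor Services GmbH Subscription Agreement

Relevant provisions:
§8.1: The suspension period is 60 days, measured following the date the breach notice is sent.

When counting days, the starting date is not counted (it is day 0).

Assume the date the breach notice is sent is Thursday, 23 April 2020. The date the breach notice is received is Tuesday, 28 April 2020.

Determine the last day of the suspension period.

22 June 2020

The last day of the suspension period: 23 April 2020 + 60 days = 22 June 2020.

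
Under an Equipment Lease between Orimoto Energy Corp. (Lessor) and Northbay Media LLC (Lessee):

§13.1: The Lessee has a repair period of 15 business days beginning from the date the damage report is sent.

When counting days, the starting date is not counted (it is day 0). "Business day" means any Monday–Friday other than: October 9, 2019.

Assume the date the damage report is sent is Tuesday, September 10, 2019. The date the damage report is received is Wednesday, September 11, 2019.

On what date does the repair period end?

From Tuesday, September 10, 2019, 15 business days (Sep 11, Sep 12, Sep 13, Sep 16, …, Sep 27, Sep 30, Oct 1, skipping weekends) brings us to Tuesday, October 1, 2019, which is the last day of the repair period.

October 1, 2019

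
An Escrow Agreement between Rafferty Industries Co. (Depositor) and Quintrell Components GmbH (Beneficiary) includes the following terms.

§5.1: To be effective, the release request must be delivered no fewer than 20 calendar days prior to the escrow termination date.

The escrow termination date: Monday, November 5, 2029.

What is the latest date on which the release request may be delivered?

November 5, 2029 minus 20 days is October 16, 2029.

October 16, 2029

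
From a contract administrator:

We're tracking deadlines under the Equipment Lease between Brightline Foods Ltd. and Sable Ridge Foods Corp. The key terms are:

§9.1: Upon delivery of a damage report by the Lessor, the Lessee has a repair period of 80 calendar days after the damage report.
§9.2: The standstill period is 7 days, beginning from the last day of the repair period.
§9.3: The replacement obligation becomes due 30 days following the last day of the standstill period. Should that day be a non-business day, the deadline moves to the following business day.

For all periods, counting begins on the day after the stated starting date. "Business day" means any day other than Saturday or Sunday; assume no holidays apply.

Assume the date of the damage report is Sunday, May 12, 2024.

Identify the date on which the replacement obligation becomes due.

Sep 6, 2024

Adding 80 calendar days to May 12, 2024 gives Jul 31, 2024, which is the last day of the repair period.
The last day of the standstill period: Jul 31, 2024 + 7 days = Aug 7, 2024.
The date on which the replacement obligation becomes due: 30 calendar days after Aug 7, 2024 is Sep 6, 2024. Sep 6, 2024 is a Friday, so no roll-forward applies.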